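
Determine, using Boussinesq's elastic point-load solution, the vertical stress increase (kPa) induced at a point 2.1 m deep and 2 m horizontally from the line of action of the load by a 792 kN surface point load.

Boussinesq vertical stress below a point load on an elastic half-space:
Δσ_z = 3P/(2πz²) · [1 + (r/z)²]^(−5/2)
r/z = 2/2.1 = 0.95238; [1+(r/z)²]^(−5/2) = 0.19912.
Δσ_z = 3×792/(2π×2.1²) × 0.19912 = 85.749 × 0.19912 = 17.07 kPa

Δσ_z ≈ 17.1 kPa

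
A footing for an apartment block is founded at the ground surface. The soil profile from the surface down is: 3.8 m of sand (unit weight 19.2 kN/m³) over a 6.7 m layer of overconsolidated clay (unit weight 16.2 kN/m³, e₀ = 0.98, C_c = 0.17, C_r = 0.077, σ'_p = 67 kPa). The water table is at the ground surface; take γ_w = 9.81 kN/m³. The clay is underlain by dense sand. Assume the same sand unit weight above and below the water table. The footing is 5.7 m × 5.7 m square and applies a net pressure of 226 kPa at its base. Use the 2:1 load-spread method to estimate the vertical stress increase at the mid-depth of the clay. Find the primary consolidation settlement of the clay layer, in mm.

Mid-depth of clay below the ground surface: z = 3.8 + 6.7/2 = 7.15 m.
Total vertical stress at mid-clay: σ_v = 19.2×3.8 + 16.2×3.35 = 127.23 kPa.
Pore pressure: u = 9.81×(7.15 − 0) = 70.142 kPa.
Initial effective stress: σ'_0 = σ_v − u = 127.23 − 70.142 = 57.088 kPa.
Stress increase at mid-clay by the 2:1 spreading method:
Δσ = qBL/((B+z)(L+z)) = 226×5.7×5.7/((5.7+7.15)(5.7+7.15)) = 44.468 kPa
Final effective stress: σ'_f = 57.088 + 44.468 = 101.56 kPa.
σ'_f = 101.56 > σ'_p = 67 kPa, so the stress path crosses the preconsolidation pressure — recompression up to σ'_p, then virgin compression beyond:
S_c = H/(1+e₀)·[C_r·log₁₀(σ'_p/σ'_0) + C_c·log₁₀(σ'_f/σ'_p)]
    = 6.7/1.98 × [0.077×log₁₀(67/57.088) + 0.17×log₁₀(101.56/67)]
    = 3.3838 × [0.0053538 + 0.03071] = 0.122 m

S_c ≈ 122 mm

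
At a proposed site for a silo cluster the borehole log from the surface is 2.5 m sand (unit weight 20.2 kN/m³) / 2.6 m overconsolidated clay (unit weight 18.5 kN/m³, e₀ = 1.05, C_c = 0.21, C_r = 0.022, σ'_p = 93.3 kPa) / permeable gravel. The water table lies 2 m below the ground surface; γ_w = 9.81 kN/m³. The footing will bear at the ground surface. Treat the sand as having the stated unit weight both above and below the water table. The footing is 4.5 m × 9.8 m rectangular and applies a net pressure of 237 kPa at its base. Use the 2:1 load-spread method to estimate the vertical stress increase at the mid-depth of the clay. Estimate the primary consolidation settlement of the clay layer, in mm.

S_c ≈ 60.5 mm

Mid-depth of clay below the ground surface: z = 2.5 + 2.6/2 = 3.8 m.
Total vertical stress at mid-clay: σ_v = 20.2×2.5 + 18.5×1.3 = 74.55 kPa.
Pore pressure: u = 9.81×(3.8 − 2) = 17.658 kPa.
Initial effective stress: σ'_0 = σ_v − u = 74.55 − 17.658 = 56.892 kPa.
Stress increase at mid-clay by the 2:1 spreading method:
Δσ = qBL/((B+z)(L+z)) = 237×4.5×9.8/((4.5+3.8)(9.8+3.8)) = 92.591 kPa
Final effective stress: σ'_f = 56.892 + 92.591 = 149.48 kPa.
σ'_f = 149.48 > σ'_p = 93.3 kPa, so the stress path crosses the preconsolidation pressure — recompression up to σ'_p, then virgin compression beyond:
S_c = H/(1+e₀)·[C_r·log₁₀(σ'_p/σ'_0) + C_c·log₁₀(σ'_f/σ'_p)]
    = 2.6/2.05 × [0.022×log₁₀(93.3/56.892) + 0.21×log₁₀(149.48/93.3)]
    = 1.2683 × [0.0047263 + 0.042987] = 0.06051 m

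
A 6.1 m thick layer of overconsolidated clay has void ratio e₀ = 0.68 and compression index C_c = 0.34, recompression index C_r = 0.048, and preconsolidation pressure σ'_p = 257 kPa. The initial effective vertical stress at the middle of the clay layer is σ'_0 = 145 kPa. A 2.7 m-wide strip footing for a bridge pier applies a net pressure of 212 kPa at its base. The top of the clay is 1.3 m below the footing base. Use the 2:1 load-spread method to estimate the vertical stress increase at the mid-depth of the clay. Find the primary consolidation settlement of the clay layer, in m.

Mid-depth of clay below the footing base: z = 1.3 + 6.1/2 = 4.35 m.
Stress increase at mid-clay by the 2:1 spreading method:
Δσ = qB/(B+z) = 212×2.7/(2.7+4.35) = 81.191 kPa
Final effective stress: σ'_f = 145 + 81.191 = 226.19 kPa.
σ'_f = 226.19 ≤ σ'_p = 257 kPa, so the clay remains overconsolidated and only the recompression index applies:
S_c = C_r·H/(1+e₀)·log₁₀(σ'_f/σ'_0) = 0.048×6.1/1.68×log₁₀(226.19/145)
    = 0.17429 × 0.19311 = 0.03366 m

S_c ≈ 0.0337 m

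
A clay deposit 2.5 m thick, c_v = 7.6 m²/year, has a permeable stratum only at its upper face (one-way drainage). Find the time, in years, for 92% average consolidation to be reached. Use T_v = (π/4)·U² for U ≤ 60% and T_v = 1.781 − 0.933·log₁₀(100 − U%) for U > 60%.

Drainage path length: H_d = H = 2.5 m (single drainage).
U > 60%: T_v = 1.781 − 0.933·log₁₀(100 − 92) = 0.93842.
t = T_v·H_d²/c_v = 0.93842×2.5²/7.6 = 0.7717 years.

t ≈ 0.772 years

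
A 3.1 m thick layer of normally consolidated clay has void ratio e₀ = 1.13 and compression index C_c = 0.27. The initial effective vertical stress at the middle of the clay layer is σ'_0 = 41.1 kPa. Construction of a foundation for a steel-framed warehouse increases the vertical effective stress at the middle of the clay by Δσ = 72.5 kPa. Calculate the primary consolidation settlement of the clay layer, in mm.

Final effective stress: σ'_f = σ'_0 + Δσ = 41.1 + 72.5 = 113.6 kPa.
Normally consolidated clay, so the full stress increment lies on the virgin compression line:
S_c = C_c·H/(1+e₀)·log₁₀(σ'_f/σ'_0) = 0.27×3.1/(1+1.13)×log₁₀(113.6/41.1)
    = 0.39296 × 0.44154 = 0.1735 m

S_c ≈ 174 mm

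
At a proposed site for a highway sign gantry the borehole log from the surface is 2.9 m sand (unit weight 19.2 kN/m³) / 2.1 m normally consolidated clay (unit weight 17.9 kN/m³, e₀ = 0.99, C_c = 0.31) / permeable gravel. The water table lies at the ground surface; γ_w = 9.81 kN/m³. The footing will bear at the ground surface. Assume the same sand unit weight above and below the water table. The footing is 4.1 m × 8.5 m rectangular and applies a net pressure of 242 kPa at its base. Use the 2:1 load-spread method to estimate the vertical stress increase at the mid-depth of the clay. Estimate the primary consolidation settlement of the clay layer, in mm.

Mid-depth of clay below the ground surface: z = 2.9 + 2.1/2 = 3.95 m.
Total vertical stress at mid-clay: σ_v = 19.2×2.9 + 17.9×1.05 = 74.475 kPa.
Pore pressure: u = 9.81×(3.95 − 0) = 38.75 kPa.
Initial effective stress: σ'_0 = σ_v − u = 74.475 − 38.75 = 35.725 kPa.
Stress increase at mid-clay by the 2:1 spreading method:
Δσ = qBL/((B+z)(L+z)) = 242×4.1×8.5/((4.1+3.95)(8.5+3.95)) = 84.15 kPa
Final effective stress: σ'_f = σ'_0 + Δσ = 35.725 + 84.15 = 119.88 kPa.
Normally consolidated clay, so the full stress increment lies on the virgin compression line:
S_c = C_c·H/(1+e₀)·log₁₀(σ'_f/σ'_0) = 0.31×2.1/(1+0.99)×log₁₀(119.88/35.725)
    = 0.32714 × 0.52577 = 0.172 m

S_c ≈ 172 mm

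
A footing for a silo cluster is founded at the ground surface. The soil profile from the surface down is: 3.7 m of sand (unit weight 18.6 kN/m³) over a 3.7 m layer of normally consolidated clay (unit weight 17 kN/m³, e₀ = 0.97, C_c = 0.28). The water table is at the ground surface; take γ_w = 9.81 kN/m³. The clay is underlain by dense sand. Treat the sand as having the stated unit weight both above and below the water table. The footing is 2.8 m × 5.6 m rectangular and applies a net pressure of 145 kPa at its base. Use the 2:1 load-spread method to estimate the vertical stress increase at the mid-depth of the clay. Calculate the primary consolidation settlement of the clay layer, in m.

Mid-depth of clay below the ground surface: z = 3.7 + 3.7/2 = 5.55 m.
Total vertical stress at mid-clay: σ_v = 18.6×3.7 + 17×1.85 = 100.27 kPa.
Pore pressure: u = 9.81×(5.55 − 0) = 54.446 kPa.
Initial effective stress: σ'_0 = σ_v − u = 100.27 − 54.446 = 45.824 kPa.
Stress increase at mid-clay by the 2:1 spreading method:
Δσ = qBL/((B+z)(L+z)) = 145×2.8×5.6/((2.8+5.55)(5.6+5.55)) = 24.42 kPa
Final effective stress: σ'_f = σ'_0 + Δσ = 45.824 + 24.42 = 70.244 kPa.
Normally consolidated clay, so the full stress increment lies on the virgin compression line:
S_c = C_c·H/(1+e₀)·log₁₀(σ'_f/σ'_0) = 0.28×3.7/(1+0.97)×log₁₀(70.244/45.824)
    = 0.52589 × 0.18552 = 0.09756 m

S_c ≈ 0.0976 m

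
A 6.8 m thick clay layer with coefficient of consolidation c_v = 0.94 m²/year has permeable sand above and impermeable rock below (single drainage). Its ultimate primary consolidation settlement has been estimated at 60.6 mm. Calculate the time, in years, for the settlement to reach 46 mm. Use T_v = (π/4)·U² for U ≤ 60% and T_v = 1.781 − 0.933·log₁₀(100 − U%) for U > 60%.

t ≈ 24.2 years

Drainage path length: H_d = H = 6.8 m (single drainage).
U = S(t)/S_ult = 46/60.6 = 0.7591.
U > 60%: T_v = 1.781 − 0.933·log₁₀(100 − 75.908) = 0.49171.
t = T_v·H_d²/c_v = 0.49171×6.8²/0.94 = 24.19 years.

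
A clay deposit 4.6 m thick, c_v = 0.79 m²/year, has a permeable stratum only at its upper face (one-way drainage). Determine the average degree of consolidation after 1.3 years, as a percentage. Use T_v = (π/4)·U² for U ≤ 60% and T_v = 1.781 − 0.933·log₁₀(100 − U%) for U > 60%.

U ≈ 24.9 %

Drainage path length: H_d = H = 4.6 m (single drainage).
T_v = c_v·t/H_d² = 0.79×1.3/4.6² = 0.048535.
T_v = 0.048535 corresponds to the U ≤ 60% branch:
U = √(4T_v/π) = 0.2486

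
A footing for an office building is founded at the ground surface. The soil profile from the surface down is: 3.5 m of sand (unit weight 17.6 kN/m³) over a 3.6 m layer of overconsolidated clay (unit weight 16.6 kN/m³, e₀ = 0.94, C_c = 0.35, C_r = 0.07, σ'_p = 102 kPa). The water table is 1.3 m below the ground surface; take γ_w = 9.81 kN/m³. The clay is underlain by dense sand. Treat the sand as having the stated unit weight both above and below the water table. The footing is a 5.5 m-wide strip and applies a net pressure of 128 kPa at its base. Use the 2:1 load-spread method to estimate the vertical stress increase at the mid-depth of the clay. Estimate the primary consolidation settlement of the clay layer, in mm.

Mid-depth of clay below the ground surface: z = 3.5 + 3.6/2 = 5.3 m.
Total vertical stress at mid-clay: σ_v = 17.6×3.5 + 16.6×1.8 = 91.48 kPa.
Pore pressure: u = 9.81×(5.3 − 1.3) = 39.24 kPa.
Initial effective stress: σ'_0 = σ_v − u = 91.48 − 39.24 = 52.24 kPa.
Stress increase at mid-clay by the 2:1 spreading method:
Δσ = qB/(B+z) = 128×5.5/(5.5+5.3) = 65.185 kPa
Final effective stress: σ'_f = 52.24 + 65.185 = 117.43 kPa.
σ'_f = 117.43 > σ'_p = 102 kPa, so the stress path crosses the preconsolidation pressure — recompression up to σ'_p, then virgin compression beyond:
S_c = H/(1+e₀)·[C_r·log₁₀(σ'_p/σ'_0) + C_c·log₁₀(σ'_f/σ'_p)]
    = 3.6/1.94 × [0.07×log₁₀(102/52.24) + 0.35×log₁₀(117.43/102)]
    = 1.8557 × [0.020342 + 0.021413] = 0.07748 m

S_c ≈ 77.5 mm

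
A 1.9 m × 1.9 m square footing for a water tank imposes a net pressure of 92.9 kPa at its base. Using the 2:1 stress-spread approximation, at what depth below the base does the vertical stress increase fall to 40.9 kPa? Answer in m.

2:1 spreading — at depth z the loaded area has grown by z in each plan dimension:
qB²/(B+z)² = Δσ_z ⇒ z = B(√(q/Δσ_z) − 1) = 1.9×(√(92.9/40.9) − 1) = 0.9635 m

z ≈ 0.964 m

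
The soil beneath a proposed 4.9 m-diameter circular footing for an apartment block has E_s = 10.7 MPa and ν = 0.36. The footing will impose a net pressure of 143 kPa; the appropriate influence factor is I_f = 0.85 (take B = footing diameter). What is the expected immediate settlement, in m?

Immediate (elastic) settlement: S_e = q·B·(1−ν²)/E_s · I_f.
E_s = 10.7 MPa = 10700 kPa.
S_e = 143 × 4.9 × (1 − 0.36²) / 10700 × 0.85
    = 143 × 4.9 × 0.8704 / 10700 × 0.85
    = 0.04845 m

S_e ≈ 0.0484 m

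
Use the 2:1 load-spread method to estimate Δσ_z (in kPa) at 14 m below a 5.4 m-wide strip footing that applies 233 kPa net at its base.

Δσ_z ≈ 64.9 kPa

By the 2:1 method the load spreads at 1 horizontal : 2 vertical, so at depth z the loaded area has grown by z in each plan dimension:
Δσ = qB/(B+z) = 233×5.4/(5.4+14) = 64.856 kPa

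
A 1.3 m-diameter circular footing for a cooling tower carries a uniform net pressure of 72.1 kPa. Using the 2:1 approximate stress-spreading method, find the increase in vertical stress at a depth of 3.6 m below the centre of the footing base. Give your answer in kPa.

Δσ_z ≈ 5.07 kPa

By the 2:1 method the load spreads at 1 horizontal : 2 vertical, so at depth z the loaded area has grown by z in each plan dimension:
Δσ ≈ qD²/(D+z)² = 72.1×1.3²/(1.3+3.6)² = 5.0749 kPa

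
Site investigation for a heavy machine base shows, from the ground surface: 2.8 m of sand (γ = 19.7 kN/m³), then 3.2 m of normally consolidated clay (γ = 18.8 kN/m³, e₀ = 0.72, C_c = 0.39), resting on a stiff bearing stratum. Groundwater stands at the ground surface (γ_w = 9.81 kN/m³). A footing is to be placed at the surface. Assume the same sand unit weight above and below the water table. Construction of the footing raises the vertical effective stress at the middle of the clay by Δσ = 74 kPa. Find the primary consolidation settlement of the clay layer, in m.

S_c ≈ 0.32 m

Mid-depth of clay below the ground surface: z = 2.8 + 3.2/2 = 4.4 m.
Total vertical stress at mid-clay: σ_v = 19.7×2.8 + 18.8×1.6 = 85.24 kPa.
Pore pressure: u = 9.81×(4.4 − 0) = 43.164 kPa.
Initial effective stress: σ'_0 = σ_v − u = 85.24 − 43.164 = 42.076 kPa.
Final effective stress: σ'_f = σ'_0 + Δσ = 42.076 + 74 = 116.08 kPa.
Normally consolidated clay, so the full stress increment lies on the virgin compression line:
S_c = C_c·H/(1+e₀)·log₁₀(σ'_f/σ'_0) = 0.39×3.2/(1+0.72)×log₁₀(116.08/42.076)
    = 0.72558 × 0.44072 = 0.3198 m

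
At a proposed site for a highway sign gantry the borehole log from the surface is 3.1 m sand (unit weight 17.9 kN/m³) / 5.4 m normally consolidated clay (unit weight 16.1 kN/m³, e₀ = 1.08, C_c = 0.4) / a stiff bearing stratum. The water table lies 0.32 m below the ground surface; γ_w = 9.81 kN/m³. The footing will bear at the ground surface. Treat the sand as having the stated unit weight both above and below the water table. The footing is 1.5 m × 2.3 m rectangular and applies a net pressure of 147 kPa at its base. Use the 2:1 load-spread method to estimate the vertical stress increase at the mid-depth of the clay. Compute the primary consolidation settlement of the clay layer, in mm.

S_c ≈ 78.4 mm

Mid-depth of clay below the ground surface: z = 3.1 + 5.4/2 = 5.8 m.
Total vertical stress at mid-clay: σ_v = 17.9×3.1 + 16.1×2.7 = 98.96 kPa.
Pore pressure: u = 9.81×(5.8 − 0.32) = 53.759 kPa.
Initial effective stress: σ'_0 = σ_v − u = 98.96 − 53.759 = 45.201 kPa.
Stress increase at mid-clay by the 2:1 spreading method:
Δσ = qBL/((B+z)(L+z)) = 147×1.5×2.3/((1.5+5.8)(2.3+5.8)) = 8.5769 kPa
Final effective stress: σ'_f = σ'_0 + Δσ = 45.201 + 8.5769 = 53.778 kPa.
Normally consolidated clay, so the full stress increment lies on the virgin compression line:
S_c = C_c·H/(1+e₀)·log₁₀(σ'_f/σ'_0) = 0.4×5.4/(1+1.08)×log₁₀(53.778/45.201)
    = 1.0385 × 0.075457 = 0.07836 m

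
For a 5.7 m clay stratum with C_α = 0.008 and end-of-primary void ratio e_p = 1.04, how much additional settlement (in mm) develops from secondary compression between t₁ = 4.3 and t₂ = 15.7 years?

Secondary compression: S_s = C_α·H/(1+e_p)·log₁₀(t₂/t₁)
S_s = 0.008×5.7/(1+1.04)×log₁₀(15.7/4.3)
    = 0.02235 × 0.5624 = 0.01257 m

S_s ≈ 12.6 mm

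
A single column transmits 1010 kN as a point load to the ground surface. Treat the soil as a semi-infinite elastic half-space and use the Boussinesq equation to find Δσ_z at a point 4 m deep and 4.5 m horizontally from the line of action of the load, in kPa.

Δσ_z ≈ 3.9 kPa

Boussinesq vertical stress below a point load on an elastic half-space:
Δσ_z = 3P/(2πz²) · [1 + (r/z)²]^(−5/2)
r/z = 4.5/4 = 1.125; [1+(r/z)²]^(−5/2) = 0.12943.
Δσ_z = 3×1010/(2π×4²) × 0.12943 = 30.14 × 0.12943 = 3.901 kPa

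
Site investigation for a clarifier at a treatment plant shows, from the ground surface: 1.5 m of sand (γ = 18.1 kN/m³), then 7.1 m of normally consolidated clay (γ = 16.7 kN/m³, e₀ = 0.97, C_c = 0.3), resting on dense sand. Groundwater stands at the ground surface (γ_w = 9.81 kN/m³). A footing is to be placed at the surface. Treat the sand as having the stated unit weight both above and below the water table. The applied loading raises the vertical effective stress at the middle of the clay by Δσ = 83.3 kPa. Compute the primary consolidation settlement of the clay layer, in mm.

S_c ≈ 555 mm

Mid-depth of clay below the ground surface: z = 1.5 + 7.1/2 = 5.05 m.
Total vertical stress at mid-clay: σ_v = 18.1×1.5 + 16.7×3.55 = 86.435 kPa.
Pore pressure: u = 9.81×(5.05 − 0) = 49.541 kPa.
Initial effective stress: σ'_0 = σ_v − u = 86.435 − 49.541 = 36.894 kPa.
Final effective stress: σ'_f = σ'_0 + Δσ = 36.894 + 83.3 = 120.19 kPa.
Normally consolidated clay, so the full stress increment lies on the virgin compression line:
S_c = C_c·H/(1+e₀)·log₁₀(σ'_f/σ'_0) = 0.3×7.1/(1+0.97)×log₁₀(120.19/36.894)
    = 1.0812 × 0.51291 = 0.5546 m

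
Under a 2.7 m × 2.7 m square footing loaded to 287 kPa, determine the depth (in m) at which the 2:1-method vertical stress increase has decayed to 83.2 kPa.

z ≈ 2.31 m

2:1 spreading — at depth z the loaded area has grown by z in each plan dimension:
qB²/(B+z)² = Δσ_z ⇒ z = B(√(q/Δσ_z) − 1) = 2.7×(√(287/83.2) − 1) = 2.315 m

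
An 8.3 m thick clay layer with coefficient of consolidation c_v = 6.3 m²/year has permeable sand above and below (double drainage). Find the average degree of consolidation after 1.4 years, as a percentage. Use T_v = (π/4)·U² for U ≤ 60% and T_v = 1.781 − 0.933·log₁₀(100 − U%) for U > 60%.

Drainage path length: H_d = H/2 = 4.15 m (double drainage).
T_v = c_v·t/H_d² = 6.3×1.4/4.15² = 0.51212.
T_v = 0.51212 corresponds to the U > 60% branch:
U = 1 − 10^((1.781 − T_v)/0.933)/100 = 0.7709

U ≈ 77.1 %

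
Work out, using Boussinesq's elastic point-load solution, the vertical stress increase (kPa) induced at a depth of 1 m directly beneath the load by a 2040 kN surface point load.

Boussinesq vertical stress below a point load on an elastic half-space:
Δσ_z = 3P/(2πz²) · [1 + (r/z)²]^(−5/2)
r/z = 0/1 = 0; [1+(r/z)²]^(−5/2) = 1.
Δσ_z = 3×2040/(2π×1²) × 1 = 974.03 × 1 = 974 kPa

Δσ_z ≈ 974 kPa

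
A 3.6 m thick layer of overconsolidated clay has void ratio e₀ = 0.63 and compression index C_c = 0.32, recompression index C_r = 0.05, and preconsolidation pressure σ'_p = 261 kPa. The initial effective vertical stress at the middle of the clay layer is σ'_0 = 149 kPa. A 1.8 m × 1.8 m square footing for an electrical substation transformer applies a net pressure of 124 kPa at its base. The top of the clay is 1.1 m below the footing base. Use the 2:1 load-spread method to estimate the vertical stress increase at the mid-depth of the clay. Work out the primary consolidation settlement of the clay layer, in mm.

Mid-depth of clay below the footing base: z = 1.1 + 3.6/2 = 2.9 m.
Stress increase at mid-clay by the 2:1 spreading method:
Δσ = qBL/((B+z)(L+z)) = 124×1.8×1.8/((1.8+2.9)(1.8+2.9)) = 18.187 kPa
Final effective stress: σ'_f = 149 + 18.187 = 167.19 kPa.
σ'_f = 167.19 ≤ σ'_p = 261 kPa, so the clay remains overconsolidated and only the recompression index applies:
S_c = C_r·H/(1+e₀)·log₁₀(σ'_f/σ'_0) = 0.05×3.6/1.63×log₁₀(167.19/149)
    = 0.11043 × 0.050024 = 0.005524 m

S_c ≈ 5.52 mm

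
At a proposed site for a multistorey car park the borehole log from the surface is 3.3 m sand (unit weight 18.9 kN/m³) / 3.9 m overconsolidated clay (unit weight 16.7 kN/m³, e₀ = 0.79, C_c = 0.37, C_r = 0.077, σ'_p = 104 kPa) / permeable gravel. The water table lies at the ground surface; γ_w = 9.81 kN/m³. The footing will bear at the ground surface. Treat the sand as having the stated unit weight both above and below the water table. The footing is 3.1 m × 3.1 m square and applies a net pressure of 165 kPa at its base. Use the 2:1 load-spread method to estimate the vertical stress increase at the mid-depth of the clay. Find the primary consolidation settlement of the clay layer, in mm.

Mid-depth of clay below the ground surface: z = 3.3 + 3.9/2 = 5.25 m.
Total vertical stress at mid-clay: σ_v = 18.9×3.3 + 16.7×1.95 = 94.935 kPa.
Pore pressure: u = 9.81×(5.25 − 0) = 51.503 kPa.
Initial effective stress: σ'_0 = σ_v − u = 94.935 − 51.503 = 43.432 kPa.
Stress increase at mid-clay by the 2:1 spreading method:
Δσ = qBL/((B+z)(L+z)) = 165×3.1×3.1/((3.1+5.25)(3.1+5.25)) = 22.742 kPa
Final effective stress: σ'_f = 43.432 + 22.742 = 66.174 kPa.
σ'_f = 66.174 ≤ σ'_p = 104 kPa, so the clay remains overconsolidated and only the recompression index applies:
S_c = C_r·H/(1+e₀)·log₁₀(σ'_f/σ'_0) = 0.077×3.9/1.79×log₁₀(66.174/43.432)
    = 0.16777 × 0.18288 = 0.03068 m

S_c ≈ 30.7 mm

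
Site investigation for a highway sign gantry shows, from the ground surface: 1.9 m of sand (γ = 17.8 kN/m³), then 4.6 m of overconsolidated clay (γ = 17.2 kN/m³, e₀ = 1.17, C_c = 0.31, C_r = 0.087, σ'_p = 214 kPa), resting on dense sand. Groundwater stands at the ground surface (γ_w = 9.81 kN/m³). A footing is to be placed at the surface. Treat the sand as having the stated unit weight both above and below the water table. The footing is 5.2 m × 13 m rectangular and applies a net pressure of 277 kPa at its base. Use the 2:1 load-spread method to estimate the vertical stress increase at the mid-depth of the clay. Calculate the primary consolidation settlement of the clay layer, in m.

Mid-depth of clay below the ground surface: z = 1.9 + 4.6/2 = 4.2 m.
Total vertical stress at mid-clay: σ_v = 17.8×1.9 + 17.2×2.3 = 73.38 kPa.
Pore pressure: u = 9.81×(4.2 − 0) = 41.202 kPa.
Initial effective stress: σ'_0 = σ_v − u = 73.38 − 41.202 = 32.178 kPa.
Stress increase at mid-clay by the 2:1 spreading method:
Δσ = qBL/((B+z)(L+z)) = 277×5.2×13/((5.2+4.2)(13+4.2)) = 115.82 kPa
Final effective stress: σ'_f = 32.178 + 115.82 = 148 kPa.
σ'_f = 148 ≤ σ'_p = 214 kPa, so the clay remains overconsolidated and only the recompression index applies:
S_c = C_r·H/(1+e₀)·log₁₀(σ'_f/σ'_0) = 0.087×4.6/2.17×log₁₀(148/32.178)
    = 0.18442 × 0.6627 = 0.1222 m

S_c ≈ 0.122 m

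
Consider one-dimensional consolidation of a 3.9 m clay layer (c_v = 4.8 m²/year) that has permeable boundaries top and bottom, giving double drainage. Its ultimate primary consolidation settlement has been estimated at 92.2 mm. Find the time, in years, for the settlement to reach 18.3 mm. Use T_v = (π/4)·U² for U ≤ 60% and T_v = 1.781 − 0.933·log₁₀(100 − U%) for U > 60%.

Drainage path length: H_d = H/2 = 1.95 m (double drainage).
U = S(t)/S_ult = 18.3/92.2 = 0.1985.
U ≤ 60%: T_v = (π/4)·U² = (π/4)×0.19848² = 0.030941.
t = T_v·H_d²/c_v = 0.030941×1.95²/4.8 = 0.02451 years.

t ≈ 0.0245 years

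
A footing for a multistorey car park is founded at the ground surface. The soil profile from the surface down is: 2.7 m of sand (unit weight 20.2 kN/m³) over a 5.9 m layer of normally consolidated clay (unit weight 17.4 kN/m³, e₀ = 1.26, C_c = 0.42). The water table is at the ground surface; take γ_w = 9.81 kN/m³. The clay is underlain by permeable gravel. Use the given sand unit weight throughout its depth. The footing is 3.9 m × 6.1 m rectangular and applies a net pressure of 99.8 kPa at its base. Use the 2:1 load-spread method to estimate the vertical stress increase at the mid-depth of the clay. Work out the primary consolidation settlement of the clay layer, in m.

Mid-depth of clay below the ground surface: z = 2.7 + 5.9/2 = 5.65 m.
Total vertical stress at mid-clay: σ_v = 20.2×2.7 + 17.4×2.95 = 105.87 kPa.
Pore pressure: u = 9.81×(5.65 − 0) = 55.427 kPa.
Initial effective stress: σ'_0 = σ_v − u = 105.87 − 55.427 = 50.443 kPa.
Stress increase at mid-clay by the 2:1 spreading method:
Δσ = qBL/((B+z)(L+z)) = 99.8×3.9×6.1/((3.9+5.65)(6.1+5.65)) = 21.158 kPa
Final effective stress: σ'_f = σ'_0 + Δσ = 50.443 + 21.158 = 71.601 kPa.
Normally consolidated clay, so the full stress increment lies on the virgin compression line:
S_c = C_c·H/(1+e₀)·log₁₀(σ'_f/σ'_0) = 0.42×5.9/(1+1.26)×log₁₀(71.601/50.443)
    = 1.0965 × 0.15212 = 0.1668 m

S_c ≈ 0.167 m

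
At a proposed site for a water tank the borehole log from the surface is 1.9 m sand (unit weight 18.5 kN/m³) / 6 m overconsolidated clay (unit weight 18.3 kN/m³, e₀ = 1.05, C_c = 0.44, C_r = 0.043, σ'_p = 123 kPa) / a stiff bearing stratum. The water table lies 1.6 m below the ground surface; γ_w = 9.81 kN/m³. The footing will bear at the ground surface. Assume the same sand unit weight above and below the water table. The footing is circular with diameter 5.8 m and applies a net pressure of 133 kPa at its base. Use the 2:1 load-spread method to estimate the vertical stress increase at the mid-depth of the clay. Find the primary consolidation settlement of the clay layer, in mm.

S_c ≈ 28.3 mm

Mid-depth of clay below the ground surface: z = 1.9 + 6/2 = 4.9 m.
Total vertical stress at mid-clay: σ_v = 18.5×1.9 + 18.3×3 = 90.05 kPa.
Pore pressure: u = 9.81×(4.9 − 1.6) = 32.373 kPa.
Initial effective stress: σ'_0 = σ_v − u = 90.05 − 32.373 = 57.677 kPa.
Stress increase at mid-clay by the 2:1 spreading method:
Δσ ≈ qD²/(D+z)² = 133×5.8²/(5.8+4.9)² = 39.079 kPa
Final effective stress: σ'_f = 57.677 + 39.079 = 96.756 kPa.
σ'_f = 96.756 ≤ σ'_p = 123 kPa, so the clay remains overconsolidated and only the recompression index applies:
S_c = C_r·H/(1+e₀)·log₁₀(σ'_f/σ'_0) = 0.043×6/2.05×log₁₀(96.756/57.677)
    = 0.12585 × 0.22468 = 0.02828 m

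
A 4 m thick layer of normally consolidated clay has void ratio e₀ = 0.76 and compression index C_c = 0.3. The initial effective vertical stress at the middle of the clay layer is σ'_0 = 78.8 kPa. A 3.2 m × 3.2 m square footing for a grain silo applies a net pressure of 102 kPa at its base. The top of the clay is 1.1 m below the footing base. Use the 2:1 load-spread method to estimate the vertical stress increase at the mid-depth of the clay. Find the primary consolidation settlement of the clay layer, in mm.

Mid-depth of clay below the footing base: z = 1.1 + 4/2 = 3.1 m.
Stress increase at mid-clay by the 2:1 spreading method:
Δσ = qBL/((B+z)(L+z)) = 102×3.2×3.2/((3.2+3.1)(3.2+3.1)) = 26.316 kPa
Final effective stress: σ'_f = σ'_0 + Δσ = 78.8 + 26.316 = 105.12 kPa.
Normally consolidated clay, so the full stress increment lies on the virgin compression line:
S_c = C_c·H/(1+e₀)·log₁₀(σ'_f/σ'_0) = 0.3×4/(1+0.76)×log₁₀(105.12/78.8)
    = 0.68182 × 0.12516 = 0.08534 m

S_c ≈ 85.3 mm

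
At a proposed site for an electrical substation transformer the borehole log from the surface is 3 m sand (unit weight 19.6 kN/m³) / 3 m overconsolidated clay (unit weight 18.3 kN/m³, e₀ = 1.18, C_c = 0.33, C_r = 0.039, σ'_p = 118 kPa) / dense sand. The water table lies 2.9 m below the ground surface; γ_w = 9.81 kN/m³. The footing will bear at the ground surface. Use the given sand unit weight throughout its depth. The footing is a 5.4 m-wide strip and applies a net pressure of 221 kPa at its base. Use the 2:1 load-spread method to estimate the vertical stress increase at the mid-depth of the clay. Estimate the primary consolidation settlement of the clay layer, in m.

Mid-depth of clay below the ground surface: z = 3 + 3/2 = 4.5 m.
Total vertical stress at mid-clay: σ_v = 19.6×3 + 18.3×1.5 = 86.25 kPa.
Pore pressure: u = 9.81×(4.5 − 2.9) = 15.696 kPa.
Initial effective stress: σ'_0 = σ_v − u = 86.25 − 15.696 = 70.554 kPa.
Stress increase at mid-clay by the 2:1 spreading method:
Δσ = qB/(B+z) = 221×5.4/(5.4+4.5) = 120.55 kPa
Final effective stress: σ'_f = 70.554 + 120.55 = 191.1 kPa.
σ'_f = 191.1 > σ'_p = 118 kPa, so the stress path crosses the preconsolidation pressure — recompression up to σ'_p, then virgin compression beyond:
S_c = H/(1+e₀)·[C_r·log₁₀(σ'_p/σ'_0) + C_c·log₁₀(σ'_f/σ'_p)]
    = 3/2.18 × [0.039×log₁₀(118/70.554) + 0.33×log₁₀(191.1/118)]
    = 1.3761 × [0.0087111 + 0.069095] = 0.1071 m

S_c ≈ 0.107 m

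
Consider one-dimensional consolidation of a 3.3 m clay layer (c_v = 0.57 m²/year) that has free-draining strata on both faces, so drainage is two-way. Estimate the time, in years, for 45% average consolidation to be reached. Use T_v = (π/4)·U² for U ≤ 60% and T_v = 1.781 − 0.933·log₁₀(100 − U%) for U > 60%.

t ≈ 0.76 years

Drainage path length: H_d = H/2 = 1.65 m (double drainage).
U ≤ 60%: T_v = (π/4)·U² = (π/4)×0.45² = 0.15904.
t = T_v·H_d²/c_v = 0.15904×1.65²/0.57 = 0.7596 years.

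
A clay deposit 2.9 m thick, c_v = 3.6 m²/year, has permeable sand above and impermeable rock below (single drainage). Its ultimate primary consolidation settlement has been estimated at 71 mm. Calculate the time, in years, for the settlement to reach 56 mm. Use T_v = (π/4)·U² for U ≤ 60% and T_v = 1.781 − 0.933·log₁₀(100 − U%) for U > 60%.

Drainage path length: H_d = H = 2.9 m (single drainage).
U = S(t)/S_ult = 56/71 = 0.7887.
U > 60%: T_v = 1.781 − 0.933·log₁₀(100 − 78.873) = 0.54493.
t = T_v·H_d²/c_v = 0.54493×2.9²/3.6 = 1.273 years.

t ≈ 1.27 years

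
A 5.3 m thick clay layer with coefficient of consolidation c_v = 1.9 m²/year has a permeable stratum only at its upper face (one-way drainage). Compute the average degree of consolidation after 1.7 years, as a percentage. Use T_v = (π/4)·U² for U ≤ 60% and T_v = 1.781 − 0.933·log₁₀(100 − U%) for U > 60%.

Drainage path length: H_d = H = 5.3 m (single drainage).
T_v = c_v·t/H_d² = 1.9×1.7/5.3² = 0.11499.
T_v = 0.11499 corresponds to the U ≤ 60% branch:
U = √(4T_v/π) = 0.3826

U ≈ 38.3 %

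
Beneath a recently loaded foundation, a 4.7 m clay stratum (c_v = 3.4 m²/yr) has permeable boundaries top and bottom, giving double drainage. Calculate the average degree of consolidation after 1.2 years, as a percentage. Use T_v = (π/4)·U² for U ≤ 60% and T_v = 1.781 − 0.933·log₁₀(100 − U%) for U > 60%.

U ≈ 86.9 %

Drainage path length: H_d = H/2 = 2.35 m (double drainage).
T_v = c_v·t/H_d² = 3.4×1.2/2.35² = 0.7388.
T_v = 0.7388 corresponds to the U > 60% branch:
U = 1 − 10^((1.781 − T_v)/0.933)/100 = 0.8691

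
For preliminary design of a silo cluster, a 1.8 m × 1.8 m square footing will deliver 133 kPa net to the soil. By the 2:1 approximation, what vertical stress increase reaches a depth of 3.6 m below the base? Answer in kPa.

Δσ_z ≈ 14.8 kPa

By the 2:1 method the load spreads at 1 horizontal : 2 vertical, so at depth z the loaded area has grown by z in each plan dimension:
Δσ = qBL/((B+z)(L+z)) = 133×1.8×1.8/((1.8+3.6)(1.8+3.6)) = 14.778 kPa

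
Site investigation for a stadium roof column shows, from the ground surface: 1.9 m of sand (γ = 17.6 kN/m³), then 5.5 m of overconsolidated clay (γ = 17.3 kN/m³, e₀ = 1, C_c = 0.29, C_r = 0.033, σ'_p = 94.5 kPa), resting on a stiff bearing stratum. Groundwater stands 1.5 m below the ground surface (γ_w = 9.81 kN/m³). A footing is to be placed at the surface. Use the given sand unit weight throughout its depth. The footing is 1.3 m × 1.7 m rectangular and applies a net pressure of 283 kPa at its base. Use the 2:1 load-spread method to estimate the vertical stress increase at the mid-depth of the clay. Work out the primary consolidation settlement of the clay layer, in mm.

Mid-depth of clay below the ground surface: z = 1.9 + 5.5/2 = 4.65 m.
Total vertical stress at mid-clay: σ_v = 17.6×1.9 + 17.3×2.75 = 81.015 kPa.
Pore pressure: u = 9.81×(4.65 − 1.5) = 30.902 kPa.
Initial effective stress: σ'_0 = σ_v − u = 81.015 − 30.902 = 50.113 kPa.
Stress increase at mid-clay by the 2:1 spreading method:
Δσ = qBL/((B+z)(L+z)) = 283×1.3×1.7/((1.3+4.65)(1.7+4.65)) = 16.553 kPa
Final effective stress: σ'_f = 50.113 + 16.553 = 66.666 kPa.
σ'_f = 66.666 ≤ σ'_p = 94.5 kPa, so the clay remains overconsolidated and only the recompression index applies:
S_c = C_r·H/(1+e₀)·log₁₀(σ'_f/σ'_0) = 0.033×5.5/2×log₁₀(66.666/50.113)
    = 0.09075 × 0.12395 = 0.01125 m

S_c ≈ 11.2 mm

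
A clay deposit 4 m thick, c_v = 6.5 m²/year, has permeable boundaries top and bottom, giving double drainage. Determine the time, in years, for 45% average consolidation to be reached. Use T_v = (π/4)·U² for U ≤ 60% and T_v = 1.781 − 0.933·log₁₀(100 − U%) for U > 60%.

t ≈ 0.0979 years

Drainage path length: H_d = H/2 = 2 m (double drainage).
U ≤ 60%: T_v = (π/4)·U² = (π/4)×0.45² = 0.15904.
t = T_v·H_d²/c_v = 0.15904×2²/6.5 = 0.09787 years.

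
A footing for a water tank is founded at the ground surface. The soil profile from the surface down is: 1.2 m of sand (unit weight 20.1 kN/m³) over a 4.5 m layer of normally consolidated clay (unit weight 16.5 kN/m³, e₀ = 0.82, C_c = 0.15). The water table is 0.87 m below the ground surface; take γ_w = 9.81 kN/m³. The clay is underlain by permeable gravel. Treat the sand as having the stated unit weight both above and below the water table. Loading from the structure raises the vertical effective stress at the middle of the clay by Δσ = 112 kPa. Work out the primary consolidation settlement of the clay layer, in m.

Mid-depth of clay below the ground surface: z = 1.2 + 4.5/2 = 3.45 m.
Total vertical stress at mid-clay: σ_v = 20.1×1.2 + 16.5×2.25 = 61.245 kPa.
Pore pressure: u = 9.81×(3.45 − 0.87) = 25.31 kPa.
Initial effective stress: σ'_0 = σ_v − u = 61.245 − 25.31 = 35.935 kPa.
Final effective stress: σ'_f = σ'_0 + Δσ = 35.935 + 112 = 147.94 kPa.
Normally consolidated clay, so the full stress increment lies on the virgin compression line:
S_c = C_c·H/(1+e₀)·log₁₀(σ'_f/σ'_0) = 0.15×4.5/(1+0.82)×log₁₀(147.94/35.935)
    = 0.37088 × 0.61457 = 0.2279 m

S_c ≈ 0.228 m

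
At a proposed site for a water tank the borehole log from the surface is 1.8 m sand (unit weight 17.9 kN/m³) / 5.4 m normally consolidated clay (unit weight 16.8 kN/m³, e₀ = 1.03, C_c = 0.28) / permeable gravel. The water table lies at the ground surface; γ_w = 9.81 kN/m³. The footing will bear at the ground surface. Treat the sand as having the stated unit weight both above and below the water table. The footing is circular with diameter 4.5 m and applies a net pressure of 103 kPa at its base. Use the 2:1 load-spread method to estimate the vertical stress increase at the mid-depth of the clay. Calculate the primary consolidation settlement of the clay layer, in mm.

Mid-depth of clay below the ground surface: z = 1.8 + 5.4/2 = 4.5 m.
Total vertical stress at mid-clay: σ_v = 17.9×1.8 + 16.8×2.7 = 77.58 kPa.
Pore pressure: u = 9.81×(4.5 − 0) = 44.145 kPa.
Initial effective stress: σ'_0 = σ_v − u = 77.58 − 44.145 = 33.435 kPa.
Stress increase at mid-clay by the 2:1 spreading method:
Δσ ≈ qD²/(D+z)² = 103×4.5²/(4.5+4.5)² = 25.75 kPa
Final effective stress: σ'_f = σ'_0 + Δσ = 33.435 + 25.75 = 59.185 kPa.
Normally consolidated clay, so the full stress increment lies on the virgin compression line:
S_c = C_c·H/(1+e₀)·log₁₀(σ'_f/σ'_0) = 0.28×5.4/(1+1.03)×log₁₀(59.185/33.435)
    = 0.74483 × 0.24801 = 0.1847 m

S_c ≈ 185 mm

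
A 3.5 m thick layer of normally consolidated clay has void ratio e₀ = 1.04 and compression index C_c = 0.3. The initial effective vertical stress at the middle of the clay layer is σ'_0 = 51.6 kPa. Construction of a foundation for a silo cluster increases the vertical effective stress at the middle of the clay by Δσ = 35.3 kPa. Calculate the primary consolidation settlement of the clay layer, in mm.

Final effective stress: σ'_f = σ'_0 + Δσ = 51.6 + 35.3 = 86.9 kPa.
Normally consolidated clay, so the full stress increment lies on the virgin compression line:
S_c = C_c·H/(1+e₀)·log₁₀(σ'_f/σ'_0) = 0.3×3.5/(1+1.04)×log₁₀(86.9/51.6)
    = 0.51471 × 0.22637 = 0.1165 m

S_c ≈ 117 mm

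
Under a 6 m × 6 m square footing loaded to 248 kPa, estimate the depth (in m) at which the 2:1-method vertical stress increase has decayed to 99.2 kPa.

z ≈ 3.49 m

2:1 spreading — at depth z the loaded area has grown by z in each plan dimension:
qB²/(B+z)² = Δσ_z ⇒ z = B(√(q/Δσ_z) − 1) = 6×(√(248/99.2) − 1) = 3.487 m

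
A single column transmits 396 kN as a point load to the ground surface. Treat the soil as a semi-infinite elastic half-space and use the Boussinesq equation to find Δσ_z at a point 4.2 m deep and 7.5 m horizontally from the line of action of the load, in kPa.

Δσ_z ≈ 0.298 kPa

Boussinesq vertical stress below a point load on an elastic half-space:
Δσ_z = 3P/(2πz²) · [1 + (r/z)²]^(−5/2)
r/z = 7.5/4.2 = 1.7857; [1+(r/z)²]^(−5/2) = 0.027847.
Δσ_z = 3×396/(2π×4.2²) × 0.027847 = 10.719 × 0.027847 = 0.2985 kPa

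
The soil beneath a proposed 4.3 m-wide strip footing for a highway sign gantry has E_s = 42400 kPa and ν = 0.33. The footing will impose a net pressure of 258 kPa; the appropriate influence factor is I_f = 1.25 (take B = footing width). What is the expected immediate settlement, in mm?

S_e ≈ 29.1 mm

Immediate (elastic) settlement: S_e = q·B·(1−ν²)/E_s · I_f.
S_e = 258 × 4.3 × (1 − 0.33²) / 42400 × 1.25
    = 258 × 4.3 × 0.8911 / 42400 × 1.25
    = 0.02914 m = 29.14 mm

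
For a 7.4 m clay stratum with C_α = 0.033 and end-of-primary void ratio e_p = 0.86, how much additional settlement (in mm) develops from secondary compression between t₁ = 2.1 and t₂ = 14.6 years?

Secondary compression: S_s = C_α·H/(1+e_p)·log₁₀(t₂/t₁)
S_s = 0.033×7.4/(1+0.86)×log₁₀(14.6/2.1)
    = 0.1313 × 0.8421 = 0.1106 m

S_s ≈ 111 mm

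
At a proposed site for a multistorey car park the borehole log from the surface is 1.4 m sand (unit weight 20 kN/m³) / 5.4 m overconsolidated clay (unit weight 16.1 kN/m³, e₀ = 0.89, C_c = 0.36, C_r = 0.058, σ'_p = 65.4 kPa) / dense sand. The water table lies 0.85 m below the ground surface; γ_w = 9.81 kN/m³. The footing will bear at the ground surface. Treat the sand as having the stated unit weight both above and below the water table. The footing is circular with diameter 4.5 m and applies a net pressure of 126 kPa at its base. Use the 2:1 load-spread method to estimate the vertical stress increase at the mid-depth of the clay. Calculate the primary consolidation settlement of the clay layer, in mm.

Mid-depth of clay below the ground surface: z = 1.4 + 5.4/2 = 4.1 m.
Total vertical stress at mid-clay: σ_v = 20×1.4 + 16.1×2.7 = 71.47 kPa.
Pore pressure: u = 9.81×(4.1 − 0.85) = 31.883 kPa.
Initial effective stress: σ'_0 = σ_v − u = 71.47 − 31.883 = 39.587 kPa.
Stress increase at mid-clay by the 2:1 spreading method:
Δσ ≈ qD²/(D+z)² = 126×4.5²/(4.5+4.1)² = 34.498 kPa
Final effective stress: σ'_f = 39.587 + 34.498 = 74.085 kPa.
σ'_f = 74.085 > σ'_p = 65.4 kPa, so the stress path crosses the preconsolidation pressure — recompression up to σ'_p, then virgin compression beyond:
S_c = H/(1+e₀)·[C_r·log₁₀(σ'_p/σ'_0) + C_c·log₁₀(σ'_f/σ'_p)]
    = 5.4/1.89 × [0.058×log₁₀(65.4/39.587) + 0.36×log₁₀(74.085/65.4)]
    = 2.8571 × [0.012645 + 0.019495] = 0.09183 m

S_c ≈ 91.8 mm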